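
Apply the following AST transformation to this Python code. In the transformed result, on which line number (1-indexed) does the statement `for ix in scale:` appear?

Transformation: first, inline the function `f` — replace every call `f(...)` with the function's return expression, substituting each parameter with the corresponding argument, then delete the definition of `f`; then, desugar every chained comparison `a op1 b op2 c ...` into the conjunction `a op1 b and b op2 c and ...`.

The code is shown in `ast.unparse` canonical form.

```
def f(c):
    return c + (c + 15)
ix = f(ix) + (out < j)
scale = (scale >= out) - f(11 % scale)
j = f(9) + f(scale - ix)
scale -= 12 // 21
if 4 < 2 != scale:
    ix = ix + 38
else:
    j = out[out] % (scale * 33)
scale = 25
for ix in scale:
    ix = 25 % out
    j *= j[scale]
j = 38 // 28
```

Transformed code:
ix = ix + (ix + 15) + (out < j)
scale = (scale >= out) - (11 % scale + (11 % scale + 15))
j = 9 + (9 + 15) + (scale - ix + (scale - ix + 15))
scale -= 12 // 21
if 4 < 2 and 2 != scale:
    ix = ix + 38
else:
    j = out[out] % (scale * 33)
scale = 25
for ix in scale:
    ix = 25 % out
    j *= j[scale]
j = 38 // 28

10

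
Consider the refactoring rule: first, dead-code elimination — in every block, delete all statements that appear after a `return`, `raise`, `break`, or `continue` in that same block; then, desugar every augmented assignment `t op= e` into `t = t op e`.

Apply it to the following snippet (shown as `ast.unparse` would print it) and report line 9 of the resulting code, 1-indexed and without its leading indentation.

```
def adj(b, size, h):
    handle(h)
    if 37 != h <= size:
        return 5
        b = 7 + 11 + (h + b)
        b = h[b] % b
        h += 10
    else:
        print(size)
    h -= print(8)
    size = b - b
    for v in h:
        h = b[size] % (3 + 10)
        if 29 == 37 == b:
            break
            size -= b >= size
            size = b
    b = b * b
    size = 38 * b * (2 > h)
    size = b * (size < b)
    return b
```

for v in h:

Transformed code:
def adj(b, size, h):
    handle(h)
    if 37 != h <= size:
        return 5
    else:
        print(size)
    h = h - print(8)
    size = b - b
    for v in h:
        h = b[size] % (3 + 10)
        if 29 == 37 == b:
            break
    b = b * b
    size = 38 * b * (2 > h)
    size = b * (size < b)
    return b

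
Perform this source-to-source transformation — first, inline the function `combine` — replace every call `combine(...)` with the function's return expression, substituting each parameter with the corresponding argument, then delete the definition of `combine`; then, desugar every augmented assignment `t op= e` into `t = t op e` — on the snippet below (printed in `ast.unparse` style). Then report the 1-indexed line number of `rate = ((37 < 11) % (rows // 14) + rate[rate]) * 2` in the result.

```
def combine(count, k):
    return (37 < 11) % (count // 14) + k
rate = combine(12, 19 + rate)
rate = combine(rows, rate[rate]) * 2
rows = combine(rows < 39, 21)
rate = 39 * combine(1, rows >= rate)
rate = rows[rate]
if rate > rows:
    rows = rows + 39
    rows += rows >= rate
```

Transformed code:
rate = (37 < 11) % (12 // 14) + (19 + rate)
rate = ((37 < 11) % (rows // 14) + rate[rate]) * 2
rows = (37 < 11) % ((rows < 39) // 14) + 21
rate = 39 * ((37 < 11) % (1 // 14) + (rows >= rate))
rate = rows[rate]
if rate > rows:
    rows = rows + 39
    rows = rows + (rows >= rate)

2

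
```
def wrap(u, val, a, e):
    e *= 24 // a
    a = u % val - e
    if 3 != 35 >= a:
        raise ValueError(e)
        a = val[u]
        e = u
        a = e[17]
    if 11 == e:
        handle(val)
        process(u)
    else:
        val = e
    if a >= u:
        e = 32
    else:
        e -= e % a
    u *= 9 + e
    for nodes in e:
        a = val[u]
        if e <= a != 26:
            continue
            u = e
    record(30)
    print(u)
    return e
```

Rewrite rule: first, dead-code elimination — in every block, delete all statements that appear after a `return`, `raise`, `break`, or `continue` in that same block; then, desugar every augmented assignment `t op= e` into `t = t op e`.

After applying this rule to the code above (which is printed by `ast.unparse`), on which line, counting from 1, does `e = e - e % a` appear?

Transformed code:
def wrap(u, val, a, e):
    e = e * (24 // a)
    a = u % val - e
    if 3 != 35 >= a:
        raise ValueError(e)
    if 11 == e:
        handle(val)
        process(u)
    else:
        val = e
    if a >= u:
        e = 32
    else:
        e = e - e % a
    u = u * (9 + e)
    for nodes in e:
        a = val[u]
        if e <= a != 26:
            continue
    record(30)
    print(u)
    return e

14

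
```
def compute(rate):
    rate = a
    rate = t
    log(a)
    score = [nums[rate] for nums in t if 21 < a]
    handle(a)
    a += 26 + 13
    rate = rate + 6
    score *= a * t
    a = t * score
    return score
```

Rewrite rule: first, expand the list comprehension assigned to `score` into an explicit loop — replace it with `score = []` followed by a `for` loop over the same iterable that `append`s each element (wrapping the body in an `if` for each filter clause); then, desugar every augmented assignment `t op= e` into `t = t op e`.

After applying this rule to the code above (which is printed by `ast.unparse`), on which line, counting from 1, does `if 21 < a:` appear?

Transformed code:
def compute(rate):
    rate = a
    rate = t
    log(a)
    score = []
    for nums in t:
        if 21 < a:
            score.append(nums[rate])
    handle(a)
    a = a + (26 + 13)
    rate = rate + 6
    score = score * (a * t)
    a = t * score
    return score

7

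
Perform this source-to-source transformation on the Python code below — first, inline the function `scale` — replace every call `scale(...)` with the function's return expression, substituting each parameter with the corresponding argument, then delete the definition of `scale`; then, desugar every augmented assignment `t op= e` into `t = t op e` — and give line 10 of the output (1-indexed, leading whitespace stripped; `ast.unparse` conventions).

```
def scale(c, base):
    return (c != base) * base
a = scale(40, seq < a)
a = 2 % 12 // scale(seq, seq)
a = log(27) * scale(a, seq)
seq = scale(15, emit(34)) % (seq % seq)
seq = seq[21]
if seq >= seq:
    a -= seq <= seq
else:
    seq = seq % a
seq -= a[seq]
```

Transformed code:
a = (40 != (seq < a)) * (seq < a)
a = 2 % 12 // ((seq != seq) * seq)
a = log(27) * ((a != seq) * seq)
seq = (15 != emit(34)) * emit(34) % (seq % seq)
seq = seq[21]
if seq >= seq:
    a = a - (seq <= seq)
else:
    seq = seq % a
seq = seq - a[seq]

seq = seq - a[seq]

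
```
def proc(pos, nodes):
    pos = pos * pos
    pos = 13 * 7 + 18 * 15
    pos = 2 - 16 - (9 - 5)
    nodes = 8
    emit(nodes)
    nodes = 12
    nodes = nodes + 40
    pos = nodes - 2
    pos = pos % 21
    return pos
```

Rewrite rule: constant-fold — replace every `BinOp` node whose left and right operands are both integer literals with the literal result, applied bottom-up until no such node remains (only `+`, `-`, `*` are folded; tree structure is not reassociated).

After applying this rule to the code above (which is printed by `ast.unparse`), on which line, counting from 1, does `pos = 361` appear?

Transformed code:
def proc(pos, nodes):
    pos = pos * pos
    pos = 361
    pos = -18
    nodes = 8
    emit(nodes)
    nodes = 12
    nodes = nodes + 40
    pos = nodes - 2
    pos = pos % 21
    return pos

3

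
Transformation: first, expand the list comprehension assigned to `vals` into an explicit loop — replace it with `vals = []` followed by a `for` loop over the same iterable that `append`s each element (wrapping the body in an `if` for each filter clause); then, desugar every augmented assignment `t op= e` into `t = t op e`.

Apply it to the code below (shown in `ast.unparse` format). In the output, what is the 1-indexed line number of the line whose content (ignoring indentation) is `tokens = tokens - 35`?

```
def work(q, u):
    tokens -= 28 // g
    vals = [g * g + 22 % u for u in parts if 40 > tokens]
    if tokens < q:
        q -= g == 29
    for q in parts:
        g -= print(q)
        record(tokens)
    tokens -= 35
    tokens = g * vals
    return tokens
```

Transformed code:
def work(q, u):
    tokens = tokens - 28 // g
    vals = []
    for u in parts:
        if 40 > tokens:
            vals.append(g * g + 22 % u)
    if tokens < q:
        q = q - (g == 29)
    for q in parts:
        g = g - print(q)
        record(tokens)
    tokens = tokens - 35
    tokens = g * vals
    return tokens

12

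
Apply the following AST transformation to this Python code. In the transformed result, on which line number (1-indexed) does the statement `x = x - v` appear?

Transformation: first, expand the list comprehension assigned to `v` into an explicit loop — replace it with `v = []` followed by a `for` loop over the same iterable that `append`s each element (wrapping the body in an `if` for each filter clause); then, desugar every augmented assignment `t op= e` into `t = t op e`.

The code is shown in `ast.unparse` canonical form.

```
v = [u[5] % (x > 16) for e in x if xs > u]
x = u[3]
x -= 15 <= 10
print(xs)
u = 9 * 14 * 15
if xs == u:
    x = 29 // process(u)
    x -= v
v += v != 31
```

11

Transformed code:
v = []
for e in x:
    if xs > u:
        v.append(u[5] % (x > 16))
x = u[3]
x = x - (15 <= 10)
print(xs)
u = 9 * 14 * 15
if xs == u:
    x = 29 // process(u)
    x = x - v
v = v + (v != 31)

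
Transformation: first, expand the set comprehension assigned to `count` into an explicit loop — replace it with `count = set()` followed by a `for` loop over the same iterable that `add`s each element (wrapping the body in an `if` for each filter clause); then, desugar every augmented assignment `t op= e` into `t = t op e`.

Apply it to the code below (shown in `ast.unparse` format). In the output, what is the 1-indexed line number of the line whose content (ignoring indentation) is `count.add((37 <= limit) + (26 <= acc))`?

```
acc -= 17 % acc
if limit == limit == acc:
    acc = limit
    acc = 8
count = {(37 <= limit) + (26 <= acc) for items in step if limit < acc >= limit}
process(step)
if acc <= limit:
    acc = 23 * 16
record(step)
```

Transformed code:
acc = acc - 17 % acc
if limit == limit == acc:
    acc = limit
    acc = 8
count = set()
for items in step:
    if limit < acc >= limit:
        count.add((37 <= limit) + (26 <= acc))
process(step)
if acc <= limit:
    acc = 23 * 16
record(step)

8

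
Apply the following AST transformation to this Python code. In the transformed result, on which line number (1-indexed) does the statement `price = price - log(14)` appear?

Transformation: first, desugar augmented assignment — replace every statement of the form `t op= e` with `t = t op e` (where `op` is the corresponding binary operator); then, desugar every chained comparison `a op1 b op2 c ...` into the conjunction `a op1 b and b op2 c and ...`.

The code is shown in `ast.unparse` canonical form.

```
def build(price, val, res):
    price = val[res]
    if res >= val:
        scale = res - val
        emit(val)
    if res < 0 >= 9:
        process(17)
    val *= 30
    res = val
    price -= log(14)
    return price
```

10

Transformed code:
def build(price, val, res):
    price = val[res]
    if res >= val:
        scale = res - val
        emit(val)
    if res < 0 and 0 >= 9:
        process(17)
    val = val * 30
    res = val
    price = price - log(14)
    return price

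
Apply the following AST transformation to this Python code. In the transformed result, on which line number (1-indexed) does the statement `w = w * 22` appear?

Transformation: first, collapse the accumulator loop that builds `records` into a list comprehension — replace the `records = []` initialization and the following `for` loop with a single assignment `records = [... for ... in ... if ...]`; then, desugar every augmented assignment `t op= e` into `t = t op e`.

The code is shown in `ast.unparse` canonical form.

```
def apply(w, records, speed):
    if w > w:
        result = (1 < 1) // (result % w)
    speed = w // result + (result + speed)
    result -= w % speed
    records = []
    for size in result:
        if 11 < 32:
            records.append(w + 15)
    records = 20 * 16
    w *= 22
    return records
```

8

Transformed code:
def apply(w, records, speed):
    if w > w:
        result = (1 < 1) // (result % w)
    speed = w // result + (result + speed)
    result = result - w % speed
    records = [w + 15 for size in result if 11 < 32]
    records = 20 * 16
    w = w * 22
    return records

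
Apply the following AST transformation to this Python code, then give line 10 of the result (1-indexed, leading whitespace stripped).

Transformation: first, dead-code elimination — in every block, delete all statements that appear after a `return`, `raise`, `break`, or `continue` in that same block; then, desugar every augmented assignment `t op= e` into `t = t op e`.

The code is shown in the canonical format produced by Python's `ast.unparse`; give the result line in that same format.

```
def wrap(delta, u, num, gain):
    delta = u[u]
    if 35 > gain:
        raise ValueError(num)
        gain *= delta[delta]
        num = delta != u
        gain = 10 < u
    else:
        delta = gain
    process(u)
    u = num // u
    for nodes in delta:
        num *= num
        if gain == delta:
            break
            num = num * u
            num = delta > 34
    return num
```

num = num * num

Transformed code:
def wrap(delta, u, num, gain):
    delta = u[u]
    if 35 > gain:
        raise ValueError(num)
    else:
        delta = gain
    process(u)
    u = num // u
    for nodes in delta:
        num = num * num
        if gain == delta:
            break
    return num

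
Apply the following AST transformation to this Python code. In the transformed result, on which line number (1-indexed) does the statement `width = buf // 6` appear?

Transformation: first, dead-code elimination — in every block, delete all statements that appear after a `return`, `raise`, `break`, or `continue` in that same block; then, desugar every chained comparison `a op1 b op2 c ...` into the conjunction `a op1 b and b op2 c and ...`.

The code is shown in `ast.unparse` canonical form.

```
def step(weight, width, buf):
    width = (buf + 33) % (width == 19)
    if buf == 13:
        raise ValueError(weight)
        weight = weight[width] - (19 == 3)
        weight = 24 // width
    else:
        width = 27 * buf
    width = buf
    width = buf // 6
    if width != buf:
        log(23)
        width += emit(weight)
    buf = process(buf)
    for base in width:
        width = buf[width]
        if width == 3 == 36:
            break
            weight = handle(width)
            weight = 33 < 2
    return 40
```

8

Transformed code:
def step(weight, width, buf):
    width = (buf + 33) % (width == 19)
    if buf == 13:
        raise ValueError(weight)
    else:
        width = 27 * buf
    width = buf
    width = buf // 6
    if width != buf:
        log(23)
        width += emit(weight)
    buf = process(buf)
    for base in width:
        width = buf[width]
        if width == 3 and 3 == 36:
            break
    return 40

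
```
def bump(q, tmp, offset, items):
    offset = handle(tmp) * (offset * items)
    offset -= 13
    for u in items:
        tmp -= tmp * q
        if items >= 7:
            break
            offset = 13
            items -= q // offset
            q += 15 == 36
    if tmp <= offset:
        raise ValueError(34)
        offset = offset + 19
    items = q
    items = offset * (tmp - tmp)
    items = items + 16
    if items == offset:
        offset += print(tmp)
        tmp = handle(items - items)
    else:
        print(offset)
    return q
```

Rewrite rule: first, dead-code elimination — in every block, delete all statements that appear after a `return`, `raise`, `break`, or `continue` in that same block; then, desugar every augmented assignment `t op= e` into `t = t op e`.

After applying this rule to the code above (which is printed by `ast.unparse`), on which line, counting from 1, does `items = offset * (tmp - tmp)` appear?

11

Transformed code:
def bump(q, tmp, offset, items):
    offset = handle(tmp) * (offset * items)
    offset = offset - 13
    for u in items:
        tmp = tmp - tmp * q
        if items >= 7:
            break
    if tmp <= offset:
        raise ValueError(34)
    items = q
    items = offset * (tmp - tmp)
    items = items + 16
    if items == offset:
        offset = offset + print(tmp)
        tmp = handle(items - items)
    else:
        print(offset)
    return q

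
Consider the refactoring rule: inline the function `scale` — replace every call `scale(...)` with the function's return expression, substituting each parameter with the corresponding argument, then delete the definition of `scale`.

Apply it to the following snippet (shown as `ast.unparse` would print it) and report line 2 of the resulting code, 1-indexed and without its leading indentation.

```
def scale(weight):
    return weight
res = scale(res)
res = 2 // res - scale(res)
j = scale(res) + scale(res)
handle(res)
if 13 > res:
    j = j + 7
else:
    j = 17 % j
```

Transformed code:
res = res
res = 2 // res - res
j = res + res
handle(res)
if 13 > res:
    j = j + 7
else:
    j = 17 % j

res = 2 // res - res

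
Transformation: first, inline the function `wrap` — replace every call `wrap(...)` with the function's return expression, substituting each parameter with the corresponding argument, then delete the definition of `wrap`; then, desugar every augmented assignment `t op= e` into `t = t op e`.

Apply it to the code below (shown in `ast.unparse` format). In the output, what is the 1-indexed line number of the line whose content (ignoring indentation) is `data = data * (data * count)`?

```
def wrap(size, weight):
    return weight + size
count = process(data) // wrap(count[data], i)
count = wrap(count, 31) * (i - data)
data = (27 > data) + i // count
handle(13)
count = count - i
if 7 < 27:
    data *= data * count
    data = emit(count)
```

Transformed code:
count = process(data) // (i + count[data])
count = (31 + count) * (i - data)
data = (27 > data) + i // count
handle(13)
count = count - i
if 7 < 27:
    data = data * (data * count)
    data = emit(count)

7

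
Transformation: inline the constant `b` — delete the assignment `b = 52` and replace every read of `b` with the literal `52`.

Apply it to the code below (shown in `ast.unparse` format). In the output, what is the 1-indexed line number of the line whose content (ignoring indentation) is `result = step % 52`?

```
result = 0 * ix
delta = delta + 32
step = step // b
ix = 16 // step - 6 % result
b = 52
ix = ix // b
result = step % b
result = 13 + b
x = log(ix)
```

6

Transformed code:
result = 0 * ix
delta = delta + 32
step = step // 52
ix = 16 // step - 6 % result
ix = ix // 52
result = step % 52
result = 13 + 52
x = log(ix)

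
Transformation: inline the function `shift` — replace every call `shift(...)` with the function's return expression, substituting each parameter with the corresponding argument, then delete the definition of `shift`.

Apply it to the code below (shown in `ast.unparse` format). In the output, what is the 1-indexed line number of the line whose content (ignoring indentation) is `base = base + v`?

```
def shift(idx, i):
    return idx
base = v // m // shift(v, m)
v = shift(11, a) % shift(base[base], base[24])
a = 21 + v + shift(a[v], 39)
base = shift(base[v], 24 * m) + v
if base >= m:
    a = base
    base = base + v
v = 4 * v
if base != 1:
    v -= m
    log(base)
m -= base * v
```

7

Transformed code:
base = v // m // v
v = 11 % base[base]
a = 21 + v + a[v]
base = base[v] + v
if base >= m:
    a = base
    base = base + v
v = 4 * v
if base != 1:
    v -= m
    log(base)
m -= base * v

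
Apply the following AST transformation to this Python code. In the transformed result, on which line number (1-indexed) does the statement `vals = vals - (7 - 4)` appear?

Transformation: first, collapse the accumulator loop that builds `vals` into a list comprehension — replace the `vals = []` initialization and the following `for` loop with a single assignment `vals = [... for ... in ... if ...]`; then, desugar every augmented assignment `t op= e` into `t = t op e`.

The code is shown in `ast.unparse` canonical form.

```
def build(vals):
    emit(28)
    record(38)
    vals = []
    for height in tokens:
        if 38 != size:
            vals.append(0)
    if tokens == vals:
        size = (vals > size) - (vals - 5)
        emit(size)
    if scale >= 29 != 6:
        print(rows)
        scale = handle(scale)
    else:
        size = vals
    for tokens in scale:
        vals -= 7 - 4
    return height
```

Transformed code:
def build(vals):
    emit(28)
    record(38)
    vals = [0 for height in tokens if 38 != size]
    if tokens == vals:
        size = (vals > size) - (vals - 5)
        emit(size)
    if scale >= 29 != 6:
        print(rows)
        scale = handle(scale)
    else:
        size = vals
    for tokens in scale:
        vals = vals - (7 - 4)
    return height

14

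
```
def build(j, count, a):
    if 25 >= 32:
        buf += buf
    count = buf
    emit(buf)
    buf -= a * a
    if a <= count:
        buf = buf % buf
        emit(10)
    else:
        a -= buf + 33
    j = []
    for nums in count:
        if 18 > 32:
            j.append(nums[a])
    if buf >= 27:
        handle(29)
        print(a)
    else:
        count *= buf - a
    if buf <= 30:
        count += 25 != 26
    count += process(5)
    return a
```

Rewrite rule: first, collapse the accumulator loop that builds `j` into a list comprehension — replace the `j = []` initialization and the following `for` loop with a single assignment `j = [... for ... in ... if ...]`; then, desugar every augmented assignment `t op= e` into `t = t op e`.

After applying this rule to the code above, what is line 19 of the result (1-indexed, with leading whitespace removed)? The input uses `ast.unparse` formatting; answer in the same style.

Transformed code:
def build(j, count, a):
    if 25 >= 32:
        buf = buf + buf
    count = buf
    emit(buf)
    buf = buf - a * a
    if a <= count:
        buf = buf % buf
        emit(10)
    else:
        a = a - (buf + 33)
    j = [nums[a] for nums in count if 18 > 32]
    if buf >= 27:
        handle(29)
        print(a)
    else:
        count = count * (buf - a)
    if buf <= 30:
        count = count + (25 != 26)
    count = count + process(5)
    return a

count = count + (25 != 26)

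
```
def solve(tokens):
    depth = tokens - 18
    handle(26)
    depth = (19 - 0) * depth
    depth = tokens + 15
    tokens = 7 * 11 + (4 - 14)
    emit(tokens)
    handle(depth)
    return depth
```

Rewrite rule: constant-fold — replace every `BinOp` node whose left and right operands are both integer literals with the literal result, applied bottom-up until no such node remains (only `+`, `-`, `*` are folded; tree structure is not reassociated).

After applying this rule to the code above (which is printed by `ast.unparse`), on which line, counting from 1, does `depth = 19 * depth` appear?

4

Transformed code:
def solve(tokens):
    depth = tokens - 18
    handle(26)
    depth = 19 * depth
    depth = tokens + 15
    tokens = 67
    emit(tokens)
    handle(depth)
    return depth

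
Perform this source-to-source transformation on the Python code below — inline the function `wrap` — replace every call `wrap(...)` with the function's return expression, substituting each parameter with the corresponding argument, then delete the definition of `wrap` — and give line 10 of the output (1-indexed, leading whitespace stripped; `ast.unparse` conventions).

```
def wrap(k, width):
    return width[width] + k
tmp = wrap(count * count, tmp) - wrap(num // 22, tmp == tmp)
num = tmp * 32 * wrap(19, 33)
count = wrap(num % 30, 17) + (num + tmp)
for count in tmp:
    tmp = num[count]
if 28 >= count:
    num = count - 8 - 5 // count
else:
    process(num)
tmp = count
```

tmp = count

Transformed code:
tmp = tmp[tmp] + count * count - ((tmp == tmp)[tmp == tmp] + num // 22)
num = tmp * 32 * (33[33] + 19)
count = 17[17] + num % 30 + (num + tmp)
for count in tmp:
    tmp = num[count]
if 28 >= count:
    num = count - 8 - 5 // count
else:
    process(num)
tmp = count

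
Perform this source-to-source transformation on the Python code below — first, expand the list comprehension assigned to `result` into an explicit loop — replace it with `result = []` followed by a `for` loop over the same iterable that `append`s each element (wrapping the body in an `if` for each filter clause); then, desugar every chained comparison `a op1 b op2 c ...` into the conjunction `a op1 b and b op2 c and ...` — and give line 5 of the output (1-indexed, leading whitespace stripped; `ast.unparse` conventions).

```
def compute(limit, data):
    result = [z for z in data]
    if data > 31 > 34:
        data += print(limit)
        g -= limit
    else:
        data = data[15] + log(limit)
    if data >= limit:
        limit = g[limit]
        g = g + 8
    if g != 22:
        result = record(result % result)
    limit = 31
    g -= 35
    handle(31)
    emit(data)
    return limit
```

Transformed code:
def compute(limit, data):
    result = []
    for z in data:
        result.append(z)
    if data > 31 and 31 > 34:
        data += print(limit)
        g -= limit
    else:
        data = data[15] + log(limit)
    if data >= limit:
        limit = g[limit]
        g = g + 8
    if g != 22:
        result = record(result % result)
    limit = 31
    g -= 35
    handle(31)
    emit(data)
    return limit

if data > 31 and 31 > 34:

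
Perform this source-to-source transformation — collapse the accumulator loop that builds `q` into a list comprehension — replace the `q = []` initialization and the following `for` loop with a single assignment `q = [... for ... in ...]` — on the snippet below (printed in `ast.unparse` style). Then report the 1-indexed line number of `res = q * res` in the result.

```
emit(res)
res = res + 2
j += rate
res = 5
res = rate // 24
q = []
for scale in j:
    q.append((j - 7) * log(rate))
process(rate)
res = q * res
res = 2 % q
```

Transformed code:
emit(res)
res = res + 2
j += rate
res = 5
res = rate // 24
q = [(j - 7) * log(rate) for scale in j]
process(rate)
res = q * res
res = 2 % q

8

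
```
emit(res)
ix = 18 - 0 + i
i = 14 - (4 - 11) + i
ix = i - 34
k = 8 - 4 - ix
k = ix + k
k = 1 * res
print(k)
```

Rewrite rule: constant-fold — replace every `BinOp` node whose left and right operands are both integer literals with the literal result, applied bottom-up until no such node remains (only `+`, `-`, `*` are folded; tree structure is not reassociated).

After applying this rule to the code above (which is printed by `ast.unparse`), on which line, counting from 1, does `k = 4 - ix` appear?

5

Transformed code:
emit(res)
ix = 18 + i
i = 21 + i
ix = i - 34
k = 4 - ix
k = ix + k
k = 1 * res
print(k)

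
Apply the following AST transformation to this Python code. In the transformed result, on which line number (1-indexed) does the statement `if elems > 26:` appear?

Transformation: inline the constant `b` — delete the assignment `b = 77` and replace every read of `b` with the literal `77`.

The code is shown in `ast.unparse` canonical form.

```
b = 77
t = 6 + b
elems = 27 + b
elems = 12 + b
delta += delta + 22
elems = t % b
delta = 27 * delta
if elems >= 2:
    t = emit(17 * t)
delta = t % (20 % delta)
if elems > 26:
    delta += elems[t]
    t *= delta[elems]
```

Transformed code:
t = 6 + 77
elems = 27 + 77
elems = 12 + 77
delta += delta + 22
elems = t % 77
delta = 27 * delta
if elems >= 2:
    t = emit(17 * t)
delta = t % (20 % delta)
if elems > 26:
    delta += elems[t]
    t *= delta[elems]

10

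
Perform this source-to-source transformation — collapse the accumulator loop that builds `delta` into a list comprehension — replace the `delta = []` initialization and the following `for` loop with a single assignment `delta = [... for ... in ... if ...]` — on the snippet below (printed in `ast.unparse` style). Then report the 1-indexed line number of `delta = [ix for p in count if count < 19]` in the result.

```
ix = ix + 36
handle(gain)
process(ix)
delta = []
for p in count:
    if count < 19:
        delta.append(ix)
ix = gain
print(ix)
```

Transformed code:
ix = ix + 36
handle(gain)
process(ix)
delta = [ix for p in count if count < 19]
ix = gain
print(ix)

4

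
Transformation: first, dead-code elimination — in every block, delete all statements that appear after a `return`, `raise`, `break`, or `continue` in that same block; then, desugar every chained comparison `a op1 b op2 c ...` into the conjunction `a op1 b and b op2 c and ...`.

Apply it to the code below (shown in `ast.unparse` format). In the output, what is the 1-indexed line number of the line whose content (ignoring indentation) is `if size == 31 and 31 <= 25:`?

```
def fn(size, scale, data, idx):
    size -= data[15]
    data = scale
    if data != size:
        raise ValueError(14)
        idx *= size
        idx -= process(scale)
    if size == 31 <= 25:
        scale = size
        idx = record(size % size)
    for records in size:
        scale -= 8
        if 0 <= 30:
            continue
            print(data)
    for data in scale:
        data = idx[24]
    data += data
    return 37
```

6

Transformed code:
def fn(size, scale, data, idx):
    size -= data[15]
    data = scale
    if data != size:
        raise ValueError(14)
    if size == 31 and 31 <= 25:
        scale = size
        idx = record(size % size)
    for records in size:
        scale -= 8
        if 0 <= 30:
            continue
    for data in scale:
        data = idx[24]
    data += data
    return 37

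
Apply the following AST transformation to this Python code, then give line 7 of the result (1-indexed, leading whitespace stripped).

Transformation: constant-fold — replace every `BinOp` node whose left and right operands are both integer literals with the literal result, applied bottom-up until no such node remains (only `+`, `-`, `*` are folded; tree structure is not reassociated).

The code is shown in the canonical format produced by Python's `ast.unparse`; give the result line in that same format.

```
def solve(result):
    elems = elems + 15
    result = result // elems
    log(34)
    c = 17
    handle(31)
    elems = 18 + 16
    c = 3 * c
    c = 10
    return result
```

Transformed code:
def solve(result):
    elems = elems + 15
    result = result // elems
    log(34)
    c = 17
    handle(31)
    elems = 34
    c = 3 * c
    c = 10
    return result

elems = 34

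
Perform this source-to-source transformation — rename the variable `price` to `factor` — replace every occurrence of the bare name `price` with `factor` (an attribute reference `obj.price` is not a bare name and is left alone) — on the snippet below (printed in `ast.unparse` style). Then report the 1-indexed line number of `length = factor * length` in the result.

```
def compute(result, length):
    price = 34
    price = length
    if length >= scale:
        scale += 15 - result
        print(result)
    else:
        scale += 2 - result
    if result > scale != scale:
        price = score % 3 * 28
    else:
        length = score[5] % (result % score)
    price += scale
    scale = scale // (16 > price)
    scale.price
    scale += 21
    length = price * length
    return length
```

Transformed code:
def compute(result, length):
    factor = 34
    factor = length
    if length >= scale:
        scale += 15 - result
        print(result)
    else:
        scale += 2 - result
    if result > scale != scale:
        factor = score % 3 * 28
    else:
        length = score[5] % (result % score)
    factor += scale
    scale = scale // (16 > factor)
    scale.price
    scale += 21
    length = factor * length
    return length

17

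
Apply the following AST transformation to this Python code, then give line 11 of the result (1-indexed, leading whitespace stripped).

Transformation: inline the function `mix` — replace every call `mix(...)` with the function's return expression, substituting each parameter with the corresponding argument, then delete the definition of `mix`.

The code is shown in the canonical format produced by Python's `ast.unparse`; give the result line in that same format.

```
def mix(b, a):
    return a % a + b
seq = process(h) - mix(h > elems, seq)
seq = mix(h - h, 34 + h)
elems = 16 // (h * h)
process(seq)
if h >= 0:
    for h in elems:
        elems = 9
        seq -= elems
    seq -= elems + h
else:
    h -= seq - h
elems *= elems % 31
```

Transformed code:
seq = process(h) - (seq % seq + (h > elems))
seq = (34 + h) % (34 + h) + (h - h)
elems = 16 // (h * h)
process(seq)
if h >= 0:
    for h in elems:
        elems = 9
        seq -= elems
    seq -= elems + h
else:
    h -= seq - h
elems *= elems % 31

h -= seq - h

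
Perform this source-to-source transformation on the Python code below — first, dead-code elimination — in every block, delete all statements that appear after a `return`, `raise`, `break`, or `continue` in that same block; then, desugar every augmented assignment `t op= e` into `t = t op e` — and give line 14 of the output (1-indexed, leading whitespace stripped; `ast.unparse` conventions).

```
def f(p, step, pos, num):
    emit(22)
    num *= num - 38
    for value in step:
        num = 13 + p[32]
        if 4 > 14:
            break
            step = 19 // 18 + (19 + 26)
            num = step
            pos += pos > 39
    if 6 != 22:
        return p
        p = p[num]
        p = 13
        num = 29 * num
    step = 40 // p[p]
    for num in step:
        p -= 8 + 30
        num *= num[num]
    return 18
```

return 18

Transformed code:
def f(p, step, pos, num):
    emit(22)
    num = num * (num - 38)
    for value in step:
        num = 13 + p[32]
        if 4 > 14:
            break
    if 6 != 22:
        return p
    step = 40 // p[p]
    for num in step:
        p = p - (8 + 30)
        num = num * num[num]
    return 18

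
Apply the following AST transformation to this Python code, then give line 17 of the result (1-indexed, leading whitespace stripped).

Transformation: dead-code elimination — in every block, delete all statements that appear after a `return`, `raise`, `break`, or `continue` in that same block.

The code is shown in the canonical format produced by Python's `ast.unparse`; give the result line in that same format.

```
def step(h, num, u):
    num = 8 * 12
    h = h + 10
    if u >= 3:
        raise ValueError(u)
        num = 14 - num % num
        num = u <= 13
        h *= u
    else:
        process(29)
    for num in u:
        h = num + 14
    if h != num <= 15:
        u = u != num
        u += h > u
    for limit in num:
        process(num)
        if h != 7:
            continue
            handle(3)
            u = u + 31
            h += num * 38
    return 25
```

Transformed code:
def step(h, num, u):
    num = 8 * 12
    h = h + 10
    if u >= 3:
        raise ValueError(u)
    else:
        process(29)
    for num in u:
        h = num + 14
    if h != num <= 15:
        u = u != num
        u += h > u
    for limit in num:
        process(num)
        if h != 7:
            continue
    return 25

return 25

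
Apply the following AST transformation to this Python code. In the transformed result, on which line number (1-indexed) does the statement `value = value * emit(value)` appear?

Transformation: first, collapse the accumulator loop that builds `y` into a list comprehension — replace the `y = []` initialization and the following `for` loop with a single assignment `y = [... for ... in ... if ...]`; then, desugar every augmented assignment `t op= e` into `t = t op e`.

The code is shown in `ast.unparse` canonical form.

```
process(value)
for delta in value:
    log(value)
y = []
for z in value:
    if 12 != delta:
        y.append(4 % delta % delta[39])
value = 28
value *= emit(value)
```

Transformed code:
process(value)
for delta in value:
    log(value)
y = [4 % delta % delta[39] for z in value if 12 != delta]
value = 28
value = value * emit(value)

6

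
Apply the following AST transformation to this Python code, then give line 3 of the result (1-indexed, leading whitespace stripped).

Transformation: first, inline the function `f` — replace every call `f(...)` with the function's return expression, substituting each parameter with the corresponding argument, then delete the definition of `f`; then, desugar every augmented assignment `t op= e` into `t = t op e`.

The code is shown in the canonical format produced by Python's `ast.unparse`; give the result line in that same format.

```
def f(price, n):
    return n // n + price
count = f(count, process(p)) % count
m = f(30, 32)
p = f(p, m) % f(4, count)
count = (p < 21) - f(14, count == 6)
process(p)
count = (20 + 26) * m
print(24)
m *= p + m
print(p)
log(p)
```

Transformed code:
count = (process(p) // process(p) + count) % count
m = 32 // 32 + 30
p = (m // m + p) % (count // count + 4)
count = (p < 21) - ((count == 6) // (count == 6) + 14)
process(p)
count = (20 + 26) * m
print(24)
m = m * (p + m)
print(p)
log(p)

p = (m // m + p) % (count // count + 4)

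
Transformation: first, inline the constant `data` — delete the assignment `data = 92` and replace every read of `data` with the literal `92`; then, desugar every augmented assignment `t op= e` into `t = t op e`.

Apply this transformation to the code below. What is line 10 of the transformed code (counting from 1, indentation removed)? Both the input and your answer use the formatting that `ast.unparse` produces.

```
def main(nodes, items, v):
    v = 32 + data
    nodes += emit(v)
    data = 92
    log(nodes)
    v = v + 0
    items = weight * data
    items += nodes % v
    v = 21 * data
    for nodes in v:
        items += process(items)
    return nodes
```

items = items + process(items)

Transformed code:
def main(nodes, items, v):
    v = 32 + 92
    nodes = nodes + emit(v)
    log(nodes)
    v = v + 0
    items = weight * 92
    items = items + nodes % v
    v = 21 * 92
    for nodes in v:
        items = items + process(items)
    return nodes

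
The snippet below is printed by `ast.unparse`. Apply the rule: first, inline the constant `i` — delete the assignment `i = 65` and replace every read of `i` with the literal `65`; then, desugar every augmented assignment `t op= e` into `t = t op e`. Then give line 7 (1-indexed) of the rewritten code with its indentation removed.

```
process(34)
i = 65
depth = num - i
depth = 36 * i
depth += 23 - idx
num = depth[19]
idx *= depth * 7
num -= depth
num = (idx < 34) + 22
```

Transformed code:
process(34)
depth = num - 65
depth = 36 * 65
depth = depth + (23 - idx)
num = depth[19]
idx = idx * (depth * 7)
num = num - depth
num = (idx < 34) + 22

num = num - depth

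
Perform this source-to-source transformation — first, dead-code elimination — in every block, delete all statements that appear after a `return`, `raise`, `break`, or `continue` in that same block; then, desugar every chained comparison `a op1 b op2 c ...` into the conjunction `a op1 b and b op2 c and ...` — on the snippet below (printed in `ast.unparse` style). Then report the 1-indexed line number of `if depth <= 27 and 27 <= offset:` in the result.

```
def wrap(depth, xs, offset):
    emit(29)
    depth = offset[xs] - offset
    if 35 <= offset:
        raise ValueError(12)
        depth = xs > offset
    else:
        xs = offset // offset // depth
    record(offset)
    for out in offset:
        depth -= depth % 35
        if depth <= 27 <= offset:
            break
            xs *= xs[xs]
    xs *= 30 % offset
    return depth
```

Transformed code:
def wrap(depth, xs, offset):
    emit(29)
    depth = offset[xs] - offset
    if 35 <= offset:
        raise ValueError(12)
    else:
        xs = offset // offset // depth
    record(offset)
    for out in offset:
        depth -= depth % 35
        if depth <= 27 and 27 <= offset:
            break
    xs *= 30 % offset
    return depth

11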